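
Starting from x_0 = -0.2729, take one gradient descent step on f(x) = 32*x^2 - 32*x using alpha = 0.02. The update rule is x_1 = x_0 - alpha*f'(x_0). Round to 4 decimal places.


We compute the gradient at x_0 and apply the update.
f'(x) = 64*x - 32
f'(-0.2729) = 64*-0.2729 - 32 = -49.4656
x_1 = -0.2729 - 0.02*-49.4656 = 0.7164


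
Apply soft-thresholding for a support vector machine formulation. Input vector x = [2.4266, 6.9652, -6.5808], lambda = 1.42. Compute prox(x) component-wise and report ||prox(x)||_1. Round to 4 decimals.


Soft-thresholding with lambda = 1.42:
prox(2.4266) = sign(2.4266)*max(|2.4266| - 1.42, 0) = 1.0066
prox(6.9652) = sign(6.9652)*max(|6.9652| - 1.42, 0) = 5.5452
prox(-6.5808) = sign(-6.5808)*max(|-6.5808| - 1.42, 0) = -5.1608
prox(x) = [1.0066, 5.5452, -5.1608]
||prox(x)||_1 = 1.0066 + 5.5452 + 5.1608 = 11.7126


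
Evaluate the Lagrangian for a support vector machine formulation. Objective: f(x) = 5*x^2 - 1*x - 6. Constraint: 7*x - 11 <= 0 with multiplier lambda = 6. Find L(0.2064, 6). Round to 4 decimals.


Step 1: Evaluate f(x).
f(0.2064) = 5*0.2064^2 - 1*0.2064 - 6 = -5.9934
Step 2: Evaluate g(x).
g(0.2064) = 7*0.2064 - 11 = -9.5552
Step 3: Compute Lagrangian.
L = -5.9934 + 6*-9.5552 = -63.3246


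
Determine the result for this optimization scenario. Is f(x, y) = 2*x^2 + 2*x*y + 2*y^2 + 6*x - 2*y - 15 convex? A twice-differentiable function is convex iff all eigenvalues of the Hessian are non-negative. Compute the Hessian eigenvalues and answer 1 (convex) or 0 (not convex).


The Hessian of f(x,y) = 2*x^2 + 2*x*y + 2*y^2 + 6*x - 2*y - 15 is:
H = [[4, 2], [2, 4]]
Trace = 4 + 4 = 8
Determinant = 4*4 - (2)^2 = 12
Discriminant = (8)^2 - 4*12 = 16.0
Eigenvalues: lambda_1 = 2.0, lambda_2 = 6.0
The function is convex.

1


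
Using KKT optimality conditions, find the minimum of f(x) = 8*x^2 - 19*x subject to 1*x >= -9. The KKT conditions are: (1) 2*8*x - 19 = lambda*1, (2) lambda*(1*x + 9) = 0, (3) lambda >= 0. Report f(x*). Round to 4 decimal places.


Step 1: Try lambda = 0 (constraint inactive).
Stationarity: 2*8*x - 19 = 0
x* = 19/(2*8) = 1.1875
Check constraint: 1*1.1875 = 1.1875 >= -9 -- satisfied.
Step 2: Compute optimal value.
f(x*) = 8*1.1875^2 - 19*1.1875 = -11.2813


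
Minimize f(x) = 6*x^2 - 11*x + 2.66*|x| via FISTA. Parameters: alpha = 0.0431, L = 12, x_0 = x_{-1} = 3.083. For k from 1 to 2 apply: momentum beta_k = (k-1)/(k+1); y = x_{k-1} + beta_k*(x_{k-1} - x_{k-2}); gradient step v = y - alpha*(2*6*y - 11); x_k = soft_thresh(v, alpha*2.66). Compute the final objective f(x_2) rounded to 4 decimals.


FISTA on f(x) = 6*x^2 - 11*x + 2.66*|x|
L = 12, alpha = 0.0431
Iteration 1: beta = 0.0, y = 3.083 + 0.0*(3.083 - 3.083) = 3.083
  grad(y) = 25.996, v = y - alpha*grad = 1.9626
  prox(v) = soft_thresh(1.9626, 0.1146) = 1.8479
Iteration 2: beta = 0.3333, y = 1.8479 + 0.3333*(1.8479 - 3.083) = 1.4362
  grad(y) = 6.2348, v = y - alpha*grad = 1.1675
  prox(v) = soft_thresh(1.1675, 0.1146) = 1.0529
f(x_2) = 6*1.0529^2 - 11*1.0529 + 2.66*|1.0529| = -2.1297


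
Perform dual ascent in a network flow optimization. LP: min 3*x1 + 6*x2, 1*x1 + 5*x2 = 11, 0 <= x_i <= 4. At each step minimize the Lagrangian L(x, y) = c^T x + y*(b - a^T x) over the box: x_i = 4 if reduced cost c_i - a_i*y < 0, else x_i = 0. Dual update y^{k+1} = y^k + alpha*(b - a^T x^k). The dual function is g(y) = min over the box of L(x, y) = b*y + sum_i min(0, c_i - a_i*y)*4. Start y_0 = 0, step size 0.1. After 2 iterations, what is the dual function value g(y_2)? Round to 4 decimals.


Dual ascent for LP: min 3*x1 + 6*x2, 1*x1 + 5*x2 = 11, 0 <= x_i <= 4
Step 1: y^k = 0.0, reduced costs: (3.0, 6.0)
  x^k = (0.0, 0.0), subgradient = b - a^T x = 11.0
  y^{k+1} = 0.0 + 0.1*11.0 = 1.1
Step 2: y^k = 1.1, reduced costs: (1.9, 0.5)
  x^k = (0.0, 0.0), subgradient = b - a^T x = 11.0
  y^{k+1} = 1.1 + 0.1*11.0 = 2.2
Dual objective at y_2 = 2.2: reduced costs (0.8, -5.0), box minimizer x = (0.0, 4.0)
g(y_2) = b*y + (c1 - a1*y)*x1 + (c2 - a2*y)*x2 = 11*2.2 + 0.8*0.0 + (-5.0)*4.0 = 24.2 + 0.0 - 20.0 = 4.2


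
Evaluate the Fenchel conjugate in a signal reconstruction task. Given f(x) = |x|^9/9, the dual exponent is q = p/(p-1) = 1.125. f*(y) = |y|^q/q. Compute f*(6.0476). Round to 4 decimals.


The conjugate exponent q satisfies 1/p + 1/q = 1.
p = 9, so q = 9/(9 - 1) = 1.125
|y|^q = 6.0476^1.125 = 7.5732
f*(6.0476) = 7.5732 / 1.125 = 6.7318


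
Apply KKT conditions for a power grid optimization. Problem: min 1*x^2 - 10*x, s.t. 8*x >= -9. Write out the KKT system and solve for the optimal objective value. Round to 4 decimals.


Step 1: Try lambda = 0 (constraint inactive).
Stationarity: 2*1*x - 10 = 0
x* = 10/(2*1) = 5.0
Check constraint: 8*5.0 = 40.0 >= -9 -- satisfied.
Step 2: Compute optimal value.
f(x*) = 1*5.0^2 - 10*5.0 = -25.0


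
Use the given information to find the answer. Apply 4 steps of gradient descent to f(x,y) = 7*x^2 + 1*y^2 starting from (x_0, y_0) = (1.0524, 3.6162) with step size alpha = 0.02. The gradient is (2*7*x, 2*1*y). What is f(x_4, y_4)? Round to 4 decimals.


Gradient descent on f(x,y) = 7*x^2 + 1*y^2.
Starting point: (1.0524, 3.6162), alpha = 0.02
Step 1: grad_x = 2*7*1.0524 = 14.7336, grad_y = 2*1*3.6162 = 7.2324
  x_1 = 1.0524 - 0.02*14.7336 = 0.7577
  y_1 = 3.6162 - 0.02*7.2324 = 3.4716
Step 2: grad_x = 2*7*0.7577 = 10.6082, grad_y = 2*1*3.4716 = 6.9431
  x_2 = 0.7577 - 0.02*10.6082 = 0.5456
  y_2 = 3.4716 - 0.02*6.9431 = 3.3327
Step 3: grad_x = 2*7*0.5456 = 7.6379, grad_y = 2*1*3.3327 = 6.6654
  x_3 = 0.5456 - 0.02*7.6379 = 0.3928
  y_3 = 3.3327 - 0.02*6.6654 = 3.1994
Step 4: grad_x = 2*7*0.3928 = 5.4993, grad_y = 2*1*3.1994 = 6.3988
  x_4 = 0.3928 - 0.02*5.4993 = 0.2828
  y_4 = 3.1994 - 0.02*6.3988 = 3.0714
f(0.2828, 3.0714) = 7*0.2828^2 + 1*3.0714^2 = 9.9935


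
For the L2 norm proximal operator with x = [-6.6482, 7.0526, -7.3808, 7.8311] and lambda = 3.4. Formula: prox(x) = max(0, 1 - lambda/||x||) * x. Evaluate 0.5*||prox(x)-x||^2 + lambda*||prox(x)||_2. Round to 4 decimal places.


Step 1: Compute ||x||.
||x|| = 14.4824
Step 2: Compute scaling factor.
scale = max(0, 1 - 3.4/14.4824) = 0.7652
Step 3: prox(x) = [-5.0874, 5.3969, -5.648, 5.9926]
||prox(x)|| = 11.0824
Step 4: Proximal objective.
0.5*||prox-x||^2 = 5.78
lambda*||prox|| = 37.6802
Total = 43.4602


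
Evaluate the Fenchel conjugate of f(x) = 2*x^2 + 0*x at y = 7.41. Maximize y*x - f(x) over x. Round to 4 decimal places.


f*(y) = sup_x {y*x - a*x^2 - b*x} = sup_x {(y-b)*x - a*x^2}
FOC: (y - b) - 2a*x = 0 => x* = (y - b)/(2a)
x* = (7.41 - 0)/(2*2) = 1.8525
f*(7.41) = (y-b)^2/(4a) = (7.41 - 0)^2/(4*2)
= 54.9081/8 = 6.8635


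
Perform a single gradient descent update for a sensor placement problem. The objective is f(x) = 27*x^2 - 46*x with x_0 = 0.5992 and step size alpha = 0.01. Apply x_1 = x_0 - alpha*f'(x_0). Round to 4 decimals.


We compute the gradient at x_0 and apply the update.
f'(x) = 54*x - 46
f'(0.5992) = 54*0.5992 - 46 = -13.6432
x_1 = 0.5992 - 0.01*-13.6432 = 0.7356


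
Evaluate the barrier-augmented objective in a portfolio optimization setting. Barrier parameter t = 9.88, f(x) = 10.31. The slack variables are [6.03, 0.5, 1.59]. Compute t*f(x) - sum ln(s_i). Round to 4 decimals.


Step 1: Compute log-barrier.
ln values: [1.7967, -0.6931, 0.4637]
phi = -(1.7967 - 0.6931 + 0.4637) = -1.5673
Step 2: Compute augmented objective.
t*f(x) = 9.88*10.31 = 101.8628
Total = 101.8628 - 1.5673 = 100.2955


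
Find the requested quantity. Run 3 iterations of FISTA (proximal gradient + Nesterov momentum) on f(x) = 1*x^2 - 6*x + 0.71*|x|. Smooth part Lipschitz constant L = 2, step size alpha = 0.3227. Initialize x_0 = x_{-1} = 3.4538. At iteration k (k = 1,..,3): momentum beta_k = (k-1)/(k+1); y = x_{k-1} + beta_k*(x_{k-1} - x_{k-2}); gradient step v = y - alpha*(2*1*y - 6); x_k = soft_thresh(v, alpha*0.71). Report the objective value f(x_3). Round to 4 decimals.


FISTA on f(x) = 1*x^2 - 6*x + 0.71*|x|
L = 2, alpha = 0.3227
Iteration 1: beta = 0.0, y = 3.4538 + 0.0*(3.4538 - 3.4538) = 3.4538
  grad(y) = 0.9076, v = y - alpha*grad = 3.1609
  prox(v) = soft_thresh(3.1609, 0.2291) = 2.9318
Iteration 2: beta = 0.3333, y = 2.9318 + 0.3333*(2.9318 - 3.4538) = 2.7578
  grad(y) = -0.4844, v = y - alpha*grad = 2.9141
  prox(v) = soft_thresh(2.9141, 0.2291) = 2.685
Iteration 3: beta = 0.5, y = 2.685 + 0.5*(2.685 - 2.9318) = 2.5616
  grad(y) = -0.8768, v = y - alpha*grad = 2.8445
  prox(v) = soft_thresh(2.8445, 0.2291) = 2.6154
f(x_3) = 1*2.6154^2 - 6*2.6154 + 0.71*|2.6154| = -6.9952


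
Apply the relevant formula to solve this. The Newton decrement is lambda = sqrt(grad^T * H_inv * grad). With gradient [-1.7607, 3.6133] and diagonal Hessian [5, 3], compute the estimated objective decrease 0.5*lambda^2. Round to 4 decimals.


Step 1: H is diagonal, so H^(-1) * g = [-0.3521, 1.2044].
Step 2: g^T H^(-1) g = sum_i g_i^2 / H_ii
  = (-1.7607)^2/5 + (3.6133)^2/3
  = 0.62 + 4.352 = 4.972
Step 3: Objective decrease = 0.5 * g^T H^(-1) g = 2.486


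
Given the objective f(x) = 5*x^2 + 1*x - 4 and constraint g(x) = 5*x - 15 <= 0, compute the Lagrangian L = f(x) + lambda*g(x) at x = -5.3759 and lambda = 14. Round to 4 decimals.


Step 1: Evaluate f(x).
f(-5.3759) = 5*(-5.3759)^2 + 1*(-5.3759) - 4 = 135.1256
Step 2: Evaluate g(x).
g(-5.3759) = 5*-5.3759 - 15 = -41.8795
Step 3: Compute Lagrangian.
L = 135.1256 + 14*-41.8795 = -451.1874


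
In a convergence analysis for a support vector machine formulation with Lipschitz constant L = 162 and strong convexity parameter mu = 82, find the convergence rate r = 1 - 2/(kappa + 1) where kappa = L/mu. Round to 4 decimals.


Step 1: Compute the condition number.
kappa = L/mu = 162/82 = 1.9756
Step 2: Compute the convergence rate.
r = 1 - 2/(kappa + 1) = 1 - 2*mu/(L + mu) = (L - mu)/(L + mu) = 80/244 = 0.3279


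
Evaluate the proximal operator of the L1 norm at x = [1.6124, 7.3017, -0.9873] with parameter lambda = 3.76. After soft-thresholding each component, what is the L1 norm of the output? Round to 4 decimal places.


Soft-thresholding with lambda = 3.76:
prox(1.6124) = sign(1.6124)*max(|1.6124| - 3.76, 0) = 0.0
prox(7.3017) = sign(7.3017)*max(|7.3017| - 3.76, 0) = 3.5417
prox(-0.9873) = sign(-0.9873)*max(|-0.9873| - 3.76, 0) = 0.0
prox(x) = [0.0, 3.5417, 0.0]
||prox(x)||_1 = 0.0 + 3.5417 + 0.0 = 3.5417


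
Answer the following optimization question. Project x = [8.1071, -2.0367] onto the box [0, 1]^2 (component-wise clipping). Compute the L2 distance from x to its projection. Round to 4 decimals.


Project each component onto [0, 1].
clip(8.1071) = 1.0, clip(-2.0367) = 0.0
Projection = [1.0, 0.0]
Squared diffs: [50.5109, 4.1481]
Distance = sqrt(54.659) = 7.3932


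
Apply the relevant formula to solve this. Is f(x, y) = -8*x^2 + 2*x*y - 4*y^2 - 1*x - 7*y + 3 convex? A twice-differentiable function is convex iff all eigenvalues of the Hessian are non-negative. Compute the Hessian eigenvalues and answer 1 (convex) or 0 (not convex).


The Hessian of f(x,y) = -8*x^2 + 2*x*y - 4*y^2 - 1*x - 7*y + 3 is:
H = [[-16, 2], [2, -8]]
Trace = -16 - 8 = -24
Determinant = -16*-8 - (2)^2 = 124
Discriminant = (-24)^2 - 4*124 = 80.0
Eigenvalues: lambda_1 = -16.4721, lambda_2 = -7.5279
The function is not convex.

0


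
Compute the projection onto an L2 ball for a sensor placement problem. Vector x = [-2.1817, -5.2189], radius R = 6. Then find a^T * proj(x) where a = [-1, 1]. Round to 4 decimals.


Step 1: Compute ||x|| (intermediates to 6 decimals).
||x|| = sqrt((-2.1817)^2 + (-5.2189)^2) = 5.656565
Step 2: Project.
Since ||x|| <= R, proj = x (no scaling needed).
proj(x) = [-2.1817, -5.2189]
Step 3: Dot product.
a^T * proj(x) = -1*(-2.1817) + 1*(-5.2189) = -3.0372


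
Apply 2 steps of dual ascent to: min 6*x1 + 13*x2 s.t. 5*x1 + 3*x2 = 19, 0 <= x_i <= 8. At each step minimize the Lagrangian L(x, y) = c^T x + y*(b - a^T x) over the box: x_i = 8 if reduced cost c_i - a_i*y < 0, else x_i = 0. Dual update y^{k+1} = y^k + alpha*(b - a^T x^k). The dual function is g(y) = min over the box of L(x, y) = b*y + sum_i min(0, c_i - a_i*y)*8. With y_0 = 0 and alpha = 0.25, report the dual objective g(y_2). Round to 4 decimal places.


Dual ascent for LP: min 6*x1 + 13*x2, 5*x1 + 3*x2 = 19, 0 <= x_i <= 8
Step 1: y^k = 0.0, reduced costs: (6.0, 13.0)
  x^k = (0.0, 0.0), subgradient = b - a^T x = 19.0
  y^{k+1} = 0.0 + 0.25*19.0 = 4.75
Step 2: y^k = 4.75, reduced costs: (-17.75, -1.25)
  x^k = (8.0, 8.0), subgradient = b - a^T x = -45.0
  y^{k+1} = 4.75 + 0.25*-45.0 = -6.5
Dual objective at y_2 = -6.5: reduced costs (38.5, 32.5), box minimizer x = (0.0, 0.0)
g(y_2) = b*y + (c1 - a1*y)*x1 + (c2 - a2*y)*x2 = 19*(-6.5) + 38.5*0.0 + 32.5*0.0 = -123.5 + 0.0 + 0.0 = -123.5


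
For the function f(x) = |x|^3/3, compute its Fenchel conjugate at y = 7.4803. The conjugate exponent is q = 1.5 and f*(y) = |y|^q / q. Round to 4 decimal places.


The conjugate exponent q satisfies 1/p + 1/q = 1.
p = 3, so q = 3/(3 - 1) = 1.5
|y|^q = 7.4803^1.5 = 20.4587
f*(7.4803) = 20.4587 / 1.5 = 13.6391


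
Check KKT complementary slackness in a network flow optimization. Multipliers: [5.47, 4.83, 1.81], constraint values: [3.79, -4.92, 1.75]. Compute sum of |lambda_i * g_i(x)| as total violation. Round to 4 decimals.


KKT complementary slackness check:
lambda_1 * g_1 = 5.47 * 3.79 = 20.7313
lambda_2 * g_2 = 4.83 * -4.92 = -23.7636
lambda_3 * g_3 = 1.81 * 1.75 = 3.1675
Total violation = 20.7313 + 23.7636 + 3.1675 = 47.6624


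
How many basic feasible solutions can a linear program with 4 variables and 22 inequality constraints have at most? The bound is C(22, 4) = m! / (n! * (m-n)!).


Each vertex corresponds to some choice of n active constraints out of m, so the number of vertices is at most C(m, n) = m! / (n!(m-n)!).
m = 22, n = 4
Numerator: 22 * 21 * 20 * 19
Denominator: 4! = 24
C(22, 4) = 7315


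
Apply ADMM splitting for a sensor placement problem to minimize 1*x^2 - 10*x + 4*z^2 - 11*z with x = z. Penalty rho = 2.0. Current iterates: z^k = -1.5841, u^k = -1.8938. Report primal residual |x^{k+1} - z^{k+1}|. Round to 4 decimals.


ADMM iteration with rho = 2.0, z^k = -1.5841, u^k = -1.8938
Step 1: x-update.
Minimize 1*x^2 - 10*x + (2.0/2)*(x + 1.5841 - 1.8938)^2
FOC: (2*1 + 2.0)*x = 10 + 2.0*(-1.5841 + 1.8938)
x^{k+1} = 2.6549
Step 2: z-update.
Minimize 4*z^2 - 11*z + (2.0/2)*(2.6549 - z - 1.8938)^2
FOC: (2*4 + 2.0)*z = 11 + 2.0*(2.6549 - 1.8938)
z^{k+1} = 1.2522
Step 3: u-update.
u^{k+1} = -1.8938 + 2.6549 - 1.2522 = -0.4912
Step 4: Primal residual = |2.6549 - 1.2522| = 1.4026


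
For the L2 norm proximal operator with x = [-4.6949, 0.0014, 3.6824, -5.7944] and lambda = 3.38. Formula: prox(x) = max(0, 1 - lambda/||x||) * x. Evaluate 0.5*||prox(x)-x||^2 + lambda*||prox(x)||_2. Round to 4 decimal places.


Step 1: Compute ||x||.
||x|| = 8.3173
Step 2: Compute scaling factor.
scale = max(0, 1 - 3.38/8.3173) = 0.5936
Step 3: prox(x) = [-2.787, 0.0008, 2.1859, -3.4397]
||prox(x)|| = 4.9373
Step 4: Proximal objective.
0.5*||prox-x||^2 = 5.7122
lambda*||prox|| = 16.6881
Total = 22.4002


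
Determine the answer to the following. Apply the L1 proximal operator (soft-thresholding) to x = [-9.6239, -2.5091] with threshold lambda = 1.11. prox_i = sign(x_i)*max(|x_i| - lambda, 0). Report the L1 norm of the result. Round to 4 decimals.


Soft-thresholding with lambda = 1.11:
prox(-9.6239) = sign(-9.6239)*max(|-9.6239| - 1.11, 0) = -8.5139
prox(-2.5091) = sign(-2.5091)*max(|-2.5091| - 1.11, 0) = -1.3991
prox(x) = [-8.5139, -1.3991]
||prox(x)||_1 = 8.5139 + 1.3991 = 9.913


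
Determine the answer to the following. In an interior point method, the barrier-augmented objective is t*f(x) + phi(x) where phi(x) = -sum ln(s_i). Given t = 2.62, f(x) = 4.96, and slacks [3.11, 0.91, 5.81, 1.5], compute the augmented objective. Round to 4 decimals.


Step 1: Compute log-barrier.
ln values: [1.1346, -0.0943, 1.7596, 0.4055]
phi = -(1.1346 - 0.0943 + 1.7596 + 0.4055) = -3.2054
Step 2: Compute augmented objective.
t*f(x) = 2.62*4.96 = 12.9952
Total = 12.9952 - 3.2054 = 9.7898


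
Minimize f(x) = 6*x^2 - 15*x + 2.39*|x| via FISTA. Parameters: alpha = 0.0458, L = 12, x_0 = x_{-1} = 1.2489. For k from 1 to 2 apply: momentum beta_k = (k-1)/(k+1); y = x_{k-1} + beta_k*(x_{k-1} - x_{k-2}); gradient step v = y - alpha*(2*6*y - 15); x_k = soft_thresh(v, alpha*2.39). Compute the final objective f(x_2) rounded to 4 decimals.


FISTA on f(x) = 6*x^2 - 15*x + 2.39*|x|
L = 12, alpha = 0.0458
Iteration 1: beta = 0.0, y = 1.2489 + 0.0*(1.2489 - 1.2489) = 1.2489
  grad(y) = -0.0132, v = y - alpha*grad = 1.2495
  prox(v) = soft_thresh(1.2495, 0.1095) = 1.14
Iteration 2: beta = 0.3333, y = 1.14 + 0.3333*(1.14 - 1.2489) = 1.1038
  grad(y) = -1.7549, v = y - alpha*grad = 1.1841
  prox(v) = soft_thresh(1.1841, 0.1095) = 1.0747
f(x_2) = 6*1.0747^2 - 15*1.0747 + 2.39*|1.0747| = -6.6221


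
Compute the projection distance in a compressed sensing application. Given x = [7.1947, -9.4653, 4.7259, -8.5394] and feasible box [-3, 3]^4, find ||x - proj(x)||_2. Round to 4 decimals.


Project each component onto [-3, 3].
clip(7.1947) = 3.0, clip(-9.4653) = -3.0, clip(4.7259) = 3.0, clip(-8.5394) = -3.0
Projection = [3.0, -3.0, 3.0, -3.0]
Squared diffs: [17.5955, 41.8001, 2.9787, 30.685]
Distance = sqrt(93.0593) = 9.6467


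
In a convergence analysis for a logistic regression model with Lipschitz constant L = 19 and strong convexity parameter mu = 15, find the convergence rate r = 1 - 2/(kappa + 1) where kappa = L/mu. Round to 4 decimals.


Step 1: Compute the condition number.
kappa = L/mu = 19/15 = 1.2667
Step 2: Compute the convergence rate.
r = 1 - 2/(kappa + 1) = 1 - 2*mu/(L + mu) = (L - mu)/(L + mu) = 4/34 = 0.1176


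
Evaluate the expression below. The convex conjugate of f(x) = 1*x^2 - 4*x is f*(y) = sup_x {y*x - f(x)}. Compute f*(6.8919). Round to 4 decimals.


f*(y) = sup_x {y*x - a*x^2 - b*x} = sup_x {(y-b)*x - a*x^2}
FOC: (y - b) - 2a*x = 0 => x* = (y - b)/(2a)
x* = (6.8919 + 4)/(2*1) = 5.446
f*(6.8919) = (y-b)^2/(4a) = (6.8919 + 4)^2/(4*1)
= 118.6335/4 = 29.6584


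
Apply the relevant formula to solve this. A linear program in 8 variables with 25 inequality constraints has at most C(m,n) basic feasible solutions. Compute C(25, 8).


Each vertex corresponds to some choice of n active constraints out of m, so the number of vertices is at most C(m, n) = m! / (n!(m-n)!).
m = 25, n = 8
Numerator: 25 * 24 * 23 * 22 * 21 * 20 * 19 * 18
Denominator: 8! = 40320
C(25, 8) = 1081575


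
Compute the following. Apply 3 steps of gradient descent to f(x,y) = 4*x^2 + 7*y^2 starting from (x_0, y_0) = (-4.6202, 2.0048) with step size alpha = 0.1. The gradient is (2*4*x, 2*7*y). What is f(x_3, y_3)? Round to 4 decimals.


Gradient descent on f(x,y) = 4*x^2 + 7*y^2.
Starting point: (-4.6202, 2.0048), alpha = 0.1
Step 1: grad_x = 2*4*-4.6202 = -36.9616, grad_y = 2*7*2.0048 = 28.0672
  x_1 = -4.6202 - 0.1*-36.9616 = -0.924
  y_1 = 2.0048 - 0.1*28.0672 = -0.8019
Step 2: grad_x = 2*4*-0.924 = -7.3923, grad_y = 2*7*-0.8019 = -11.2269
  x_2 = -0.924 - 0.1*-7.3923 = -0.1848
  y_2 = -0.8019 - 0.1*-11.2269 = 0.3208
Step 3: grad_x = 2*4*-0.1848 = -1.4785, grad_y = 2*7*0.3208 = 4.4908
  x_3 = -0.1848 - 0.1*-1.4785 = -0.037
  y_3 = 0.3208 - 0.1*4.4908 = -0.1283
f(-0.037, -0.1283) = 4*(-0.037)^2 + 7*(-0.1283)^2 = 0.1207


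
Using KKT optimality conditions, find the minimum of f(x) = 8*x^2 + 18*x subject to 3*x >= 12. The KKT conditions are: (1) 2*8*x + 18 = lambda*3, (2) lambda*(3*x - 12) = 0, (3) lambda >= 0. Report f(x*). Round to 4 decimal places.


Step 1: Try lambda = 0 (constraint inactive).
x_unc = -18/(2*8) = -1.125
Check: 3*-1.125 = -3.375 < 12 -- violated!
Step 2: Constraint must be active: 3*x = 12
x* = 12/3 = 4.0
lambda = (2*8*4.0 + 18)/3 = 27.3333
Step 3: Compute optimal value.
f(x*) = 8*4.0^2 + 18*4.0 = 200.0


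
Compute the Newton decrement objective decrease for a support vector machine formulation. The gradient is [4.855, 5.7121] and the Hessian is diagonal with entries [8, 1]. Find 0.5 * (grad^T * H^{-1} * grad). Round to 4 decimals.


Step 1: H is diagonal, so H^(-1) * g = [0.6069, 5.7121].
Step 2: g^T H^(-1) g = sum_i g_i^2 / H_ii
  = (4.855)^2/8 + (5.7121)^2/1
  = 2.9464 + 32.6281 = 35.5745
Step 3: Objective decrease = 0.5 * g^T H^(-1) g = 17.7872


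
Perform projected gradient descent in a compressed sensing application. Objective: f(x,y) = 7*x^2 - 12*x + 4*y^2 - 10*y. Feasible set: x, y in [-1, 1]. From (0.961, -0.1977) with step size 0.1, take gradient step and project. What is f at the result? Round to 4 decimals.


Step 1: Compute gradient at (0.961, -0.1977).
grad_x = 2*7*0.961 - 12 = 1.454
grad_y = 2*4*-0.1977 - 10 = -11.5816
Step 2: Gradient step.
x_raw = 0.961 - 0.1*1.454 = 0.8156
y_raw = -0.1977 - 0.1*-11.5816 = 0.9605
Step 3: Project onto [-1, 1].
x_proj = clip(0.8156) = 0.8156
y_proj = clip(0.9605) = 0.9605
Step 4: Evaluate f.
f(0.8156, 0.9605) = -11.0454


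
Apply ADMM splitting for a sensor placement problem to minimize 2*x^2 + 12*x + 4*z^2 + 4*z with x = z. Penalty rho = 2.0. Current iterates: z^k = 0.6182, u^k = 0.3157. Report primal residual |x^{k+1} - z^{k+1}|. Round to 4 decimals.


ADMM iteration with rho = 2.0, z^k = 0.6182, u^k = 0.3157
Step 1: x-update.
Minimize 2*x^2 + 12*x + (2.0/2)*(x - 0.6182 + 0.3157)^2
FOC: (2*2 + 2.0)*x = -12 + 2.0*(0.6182 - 0.3157)
x^{k+1} = -1.8992
Step 2: z-update.
Minimize 4*z^2 + 4*z + (2.0/2)*(-1.8992 - z + 0.3157)^2
FOC: (2*4 + 2.0)*z = -4 + 2.0*(-1.8992 + 0.3157)
z^{k+1} = -0.7167
Step 3: u-update.
u^{k+1} = 0.3157 - 1.8992 + 0.7167 = -0.8668
Step 4: Primal residual = |-1.8992 + 0.7167| = 1.1825


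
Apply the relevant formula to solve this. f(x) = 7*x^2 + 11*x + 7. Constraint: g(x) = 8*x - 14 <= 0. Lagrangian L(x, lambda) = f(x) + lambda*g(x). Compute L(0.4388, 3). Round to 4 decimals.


Step 1: Evaluate f(x).
f(0.4388) = 7*0.4388^2 + 11*0.4388 + 7 = 13.1746
Step 2: Evaluate g(x).
g(0.4388) = 8*0.4388 - 14 = -10.4896
Step 3: Compute Lagrangian.
L = 13.1746 + 3*-10.4896 = -18.2942


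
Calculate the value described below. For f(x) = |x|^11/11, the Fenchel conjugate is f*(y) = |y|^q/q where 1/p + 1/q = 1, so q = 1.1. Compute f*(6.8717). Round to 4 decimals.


The conjugate exponent q satisfies 1/p + 1/q = 1.
p = 11, so q = 11/(11 - 1) = 1.1
|y|^q = 6.8717^1.1 = 8.3324
f*(6.8717) = 8.3324 / 1.1 = 7.5749


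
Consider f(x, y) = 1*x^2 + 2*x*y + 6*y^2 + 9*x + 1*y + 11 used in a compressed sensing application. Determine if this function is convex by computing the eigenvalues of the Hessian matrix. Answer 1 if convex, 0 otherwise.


The Hessian of f(x,y) = 1*x^2 + 2*x*y + 6*y^2 + 9*x + 1*y + 11 is:
H = [[2, 2], [2, 12]]
Trace = 2 + 12 = 14
Determinant = 2*12 - (2)^2 = 20
Discriminant = (14)^2 - 4*20 = 116.0
Eigenvalues: lambda_1 = 1.6148, lambda_2 = 12.3852
The function is convex.

1


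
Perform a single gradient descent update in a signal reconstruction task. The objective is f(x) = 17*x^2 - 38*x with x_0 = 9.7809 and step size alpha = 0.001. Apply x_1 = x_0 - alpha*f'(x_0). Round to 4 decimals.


We compute the gradient at x_0 and apply the update.
f'(x) = 34*x - 38
f'(9.7809) = 34*9.7809 - 38 = 294.5506
x_1 = 9.7809 - 0.001*294.5506 = 9.4863


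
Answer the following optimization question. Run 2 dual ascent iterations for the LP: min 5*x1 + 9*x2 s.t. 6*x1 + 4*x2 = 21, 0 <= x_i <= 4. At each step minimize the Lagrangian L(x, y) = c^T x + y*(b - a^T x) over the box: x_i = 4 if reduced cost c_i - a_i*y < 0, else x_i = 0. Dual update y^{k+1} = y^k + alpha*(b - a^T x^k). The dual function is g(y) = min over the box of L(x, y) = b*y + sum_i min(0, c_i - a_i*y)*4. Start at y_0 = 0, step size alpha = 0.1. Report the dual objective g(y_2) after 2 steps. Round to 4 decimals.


Dual ascent for LP: min 5*x1 + 9*x2, 6*x1 + 4*x2 = 21, 0 <= x_i <= 4
Step 1: y^k = 0.0, reduced costs: (5.0, 9.0)
  x^k = (0.0, 0.0), subgradient = b - a^T x = 21.0
  y^{k+1} = 0.0 + 0.1*21.0 = 2.1
Step 2: y^k = 2.1, reduced costs: (-7.6, 0.6)
  x^k = (4.0, 0.0), subgradient = b - a^T x = -3.0
  y^{k+1} = 2.1 + 0.1*-3.0 = 1.8
Dual objective at y_2 = 1.8: reduced costs (-5.8, 1.8), box minimizer x = (4.0, 0.0)
g(y_2) = b*y + (c1 - a1*y)*x1 + (c2 - a2*y)*x2 = 21*1.8 + (-5.8)*4.0 + 1.8*0.0 = 37.8 - 23.2 + 0.0 = 14.6


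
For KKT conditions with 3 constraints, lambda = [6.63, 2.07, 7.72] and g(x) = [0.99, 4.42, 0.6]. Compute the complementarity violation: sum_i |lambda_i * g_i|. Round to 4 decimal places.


KKT complementary slackness check:
lambda_1 * g_1 = 6.63 * 0.99 = 6.5637
lambda_2 * g_2 = 2.07 * 4.42 = 9.1494
lambda_3 * g_3 = 7.72 * 0.6 = 4.632
Total violation = 6.5637 + 9.1494 + 4.632 = 20.3451


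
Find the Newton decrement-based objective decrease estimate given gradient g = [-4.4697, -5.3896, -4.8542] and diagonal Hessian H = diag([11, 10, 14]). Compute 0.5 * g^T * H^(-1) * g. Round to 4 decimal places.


Step 1: H is diagonal, so H^(-1) * g = [-0.4063, -0.539, -0.3467].
Step 2: g^T H^(-1) g = sum_i g_i^2 / H_ii
  = (-4.4697)^2/11 + (-5.3896)^2/10 + (-4.8542)^2/14
  = 1.8162 + 2.9048 + 1.6831 = 6.4041
Step 3: Objective decrease = 0.5 * g^T H^(-1) g = 3.202


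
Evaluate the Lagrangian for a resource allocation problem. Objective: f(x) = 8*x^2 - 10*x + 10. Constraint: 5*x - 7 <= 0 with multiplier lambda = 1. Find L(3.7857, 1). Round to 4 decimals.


Step 1: Evaluate f(x).
f(3.7857) = 8*3.7857^2 - 10*3.7857 + 10 = 86.7952
Step 2: Evaluate g(x).
g(3.7857) = 5*3.7857 - 7 = 11.9285
Step 3: Compute Lagrangian.
L = 86.7952 + 1*11.9285 = 98.7237


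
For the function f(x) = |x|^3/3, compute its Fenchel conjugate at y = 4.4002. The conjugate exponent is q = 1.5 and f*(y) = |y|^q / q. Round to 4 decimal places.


The conjugate exponent q satisfies 1/p + 1/q = 1.
p = 3, so q = 3/(3 - 1) = 1.5
|y|^q = 4.4002^1.5 = 9.2301
f*(4.4002) = 9.2301 / 1.5 = 6.1534


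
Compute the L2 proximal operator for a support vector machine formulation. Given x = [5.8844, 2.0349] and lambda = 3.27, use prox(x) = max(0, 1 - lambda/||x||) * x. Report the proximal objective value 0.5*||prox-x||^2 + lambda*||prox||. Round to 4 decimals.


Step 1: Compute ||x||.
||x|| = 6.2263
Step 2: Compute scaling factor.
scale = max(0, 1 - 3.27/6.2263) = 0.4748
Step 3: prox(x) = [2.794, 0.9662]
||prox(x)|| = 2.9563
Step 4: Proximal objective.
0.5*||prox-x||^2 = 5.3465
lambda*||prox|| = 9.6671
Total = 15.0136


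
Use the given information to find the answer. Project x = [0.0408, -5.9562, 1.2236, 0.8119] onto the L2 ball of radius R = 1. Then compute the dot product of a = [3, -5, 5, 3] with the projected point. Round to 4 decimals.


Step 1: Compute ||x|| (intermediates to 6 decimals).
||x|| = sqrt(0.0408^2 + (-5.9562)^2 + 1.2236^2 + 0.8119^2) = 6.134685
Step 2: Project.
Since ||x|| > R, scale = R/||x|| = 1/6.134685 = 0.163008, proj(x) = scale * x
proj(x) = [0.006651, -0.970908, 0.199457, 0.132346]
Step 3: Dot product.
a^T * proj(x) = 3*0.006651 - 5*(-0.970908) + 5*0.199457 + 3*0.132346 = 6.2688


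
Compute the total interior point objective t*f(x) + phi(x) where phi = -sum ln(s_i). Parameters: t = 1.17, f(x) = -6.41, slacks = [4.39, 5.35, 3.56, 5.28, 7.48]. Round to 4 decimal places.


Step 1: Compute log-barrier.
ln values: [1.4793, 1.6771, 1.2698, 1.6639, 2.0122]
phi = -(1.4793 + 1.6771 + 1.2698 + 1.6639 + 2.0122) = -8.1023
Step 2: Compute augmented objective.
t*f(x) = 1.17*-6.41 = -7.4997
Total = -7.4997 - 8.1023 = -15.602


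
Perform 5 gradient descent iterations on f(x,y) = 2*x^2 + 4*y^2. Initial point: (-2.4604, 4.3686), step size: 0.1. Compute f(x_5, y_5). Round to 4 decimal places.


Gradient descent on f(x,y) = 2*x^2 + 4*y^2.
Starting point: (-2.4604, 4.3686), alpha = 0.1
Step 1: grad_x = 2*2*-2.4604 = -9.8416, grad_y = 2*4*4.3686 = 34.9488
  x_1 = -2.4604 - 0.1*-9.8416 = -1.4762
  y_1 = 4.3686 - 0.1*34.9488 = 0.8737
Step 2: grad_x = 2*2*-1.4762 = -5.905, grad_y = 2*4*0.8737 = 6.9898
  x_2 = -1.4762 - 0.1*-5.905 = -0.8857
  y_2 = 0.8737 - 0.1*6.9898 = 0.1747
Step 3: grad_x = 2*2*-0.8857 = -3.543, grad_y = 2*4*0.1747 = 1.398
  x_3 = -0.8857 - 0.1*-3.543 = -0.5314
  y_3 = 0.1747 - 0.1*1.398 = 0.0349
Step 4: grad_x = 2*2*-0.5314 = -2.1258, grad_y = 2*4*0.0349 = 0.2796
  x_4 = -0.5314 - 0.1*-2.1258 = -0.3189
  y_4 = 0.0349 - 0.1*0.2796 = 0.007
Step 5: grad_x = 2*2*-0.3189 = -1.2755, grad_y = 2*4*0.007 = 0.0559
  x_5 = -0.3189 - 0.1*-1.2755 = -0.1913
  y_5 = 0.007 - 0.1*0.0559 = 0.0014
f(-0.1913, 0.0014) = 2*(-0.1913)^2 + 4*0.0014^2 = 0.0732


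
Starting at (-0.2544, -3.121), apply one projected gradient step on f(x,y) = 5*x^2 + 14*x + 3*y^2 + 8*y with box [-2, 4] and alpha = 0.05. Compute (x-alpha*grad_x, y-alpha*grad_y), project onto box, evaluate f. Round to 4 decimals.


Step 1: Compute gradient at (-0.2544, -3.121).
grad_x = 2*5*-0.2544 + 14 = 11.456
grad_y = 2*3*-3.121 + 8 = -10.726
Step 2: Gradient step.
x_raw = -0.2544 - 0.05*11.456 = -0.8272
y_raw = -3.121 - 0.05*-10.726 = -2.5847
Step 3: Project onto [-2, 4].
x_proj = clip(-0.8272) = -0.8272
y_proj = clip(-2.5847) = -2.0
Step 4: Evaluate f.
f(-0.8272, -2.0) = -12.1595


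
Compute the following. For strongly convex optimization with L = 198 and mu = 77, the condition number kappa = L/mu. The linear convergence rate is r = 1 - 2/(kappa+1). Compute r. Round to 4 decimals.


Step 1: Compute the condition number.
kappa = L/mu = 198/77 = 2.5714
Step 2: Compute the convergence rate.
r = 1 - 2/(kappa + 1) = 1 - 2*mu/(L + mu) = (L - mu)/(L + mu) = 121/275 = 0.44


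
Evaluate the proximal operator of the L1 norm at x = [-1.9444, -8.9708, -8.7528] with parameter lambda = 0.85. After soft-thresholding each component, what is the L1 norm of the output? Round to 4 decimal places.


Soft-thresholding with lambda = 0.85:
prox(-1.9444) = sign(-1.9444)*max(|-1.9444| - 0.85, 0) = -1.0944
prox(-8.9708) = sign(-8.9708)*max(|-8.9708| - 0.85, 0) = -8.1208
prox(-8.7528) = sign(-8.7528)*max(|-8.7528| - 0.85, 0) = -7.9028
prox(x) = [-1.0944, -8.1208, -7.9028]
||prox(x)||_1 = 1.0944 + 8.1208 + 7.9028 = 17.118


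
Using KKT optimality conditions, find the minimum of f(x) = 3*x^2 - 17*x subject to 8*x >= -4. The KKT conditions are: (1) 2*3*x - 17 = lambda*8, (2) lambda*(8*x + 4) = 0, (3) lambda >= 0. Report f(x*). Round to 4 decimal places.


Step 1: Try lambda = 0 (constraint inactive).
Stationarity: 2*3*x - 17 = 0
x* = 17/(2*3) = 17/6 = 2.8333 (rounded; the exact value 17/6 is used below)
Check constraint: 8*2.8333 = 22.6664 >= -4 -- satisfied.
Step 2: Compute optimal value.
f(x*) = 3*(17/6)^2 - 17*(17/6) = -24.0833


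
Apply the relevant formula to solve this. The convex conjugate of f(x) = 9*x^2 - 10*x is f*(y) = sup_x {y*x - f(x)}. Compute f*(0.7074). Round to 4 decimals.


f*(y) = sup_x {y*x - a*x^2 - b*x} = sup_x {(y-b)*x - a*x^2}
FOC: (y - b) - 2a*x = 0 => x* = (y - b)/(2a)
x* = (0.7074 + 10)/(2*9) = 0.5949
f*(0.7074) = (y-b)^2/(4a) = (0.7074 + 10)^2/(4*9)
= 114.6484/36 = 3.1847


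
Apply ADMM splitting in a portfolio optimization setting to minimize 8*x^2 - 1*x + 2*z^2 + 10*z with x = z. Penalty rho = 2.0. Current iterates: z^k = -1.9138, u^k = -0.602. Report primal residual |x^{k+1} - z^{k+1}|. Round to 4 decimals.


ADMM iteration with rho = 2.0, z^k = -1.9138, u^k = -0.602
Step 1: x-update.
Minimize 8*x^2 - 1*x + (2.0/2)*(x + 1.9138 - 0.602)^2
FOC: (2*8 + 2.0)*x = 1 + 2.0*(-1.9138 + 0.602)
x^{k+1} = -0.0902
Step 2: z-update.
Minimize 2*z^2 + 10*z + (2.0/2)*(-0.0902 - z - 0.602)^2
FOC: (2*2 + 2.0)*z = -10 + 2.0*(-0.0902 - 0.602)
z^{k+1} = -1.8974
Step 3: u-update.
u^{k+1} = -0.602 - 0.0902 + 1.8974 = 1.2052
Step 4: Primal residual = |-0.0902 + 1.8974| = 1.8072


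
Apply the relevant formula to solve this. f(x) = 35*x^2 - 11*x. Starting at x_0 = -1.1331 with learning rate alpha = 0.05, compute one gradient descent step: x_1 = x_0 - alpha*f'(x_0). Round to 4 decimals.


We compute the gradient at x_0 and apply the update.
f'(x) = 70*x - 11
f'(-1.1331) = 70*-1.1331 - 11 = -90.317
x_1 = -1.1331 - 0.05*-90.317 = 3.3828


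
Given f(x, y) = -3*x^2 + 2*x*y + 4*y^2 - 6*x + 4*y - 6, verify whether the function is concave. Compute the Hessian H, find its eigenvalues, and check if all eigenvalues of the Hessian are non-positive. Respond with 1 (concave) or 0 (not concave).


The Hessian of f(x,y) = -3*x^2 + 2*x*y + 4*y^2 - 6*x + 4*y - 6 is:
H = [[-6, 2], [2, 8]]
Trace = -6 + 8 = 2
Determinant = -6*8 - (2)^2 = -52
Discriminant = (2)^2 - 4*-52 = 212.0
Eigenvalues: lambda_1 = -6.2801, lambda_2 = 8.2801
The function is not concave.

0


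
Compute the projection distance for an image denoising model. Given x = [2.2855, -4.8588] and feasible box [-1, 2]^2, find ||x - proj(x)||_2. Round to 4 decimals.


Project each component onto [-1, 2].
clip(2.2855) = 2.0, clip(-4.8588) = -1.0
Projection = [2.0, -1.0]
Squared diffs: [0.0815, 14.8903]
Distance = sqrt(14.9718) = 3.8693


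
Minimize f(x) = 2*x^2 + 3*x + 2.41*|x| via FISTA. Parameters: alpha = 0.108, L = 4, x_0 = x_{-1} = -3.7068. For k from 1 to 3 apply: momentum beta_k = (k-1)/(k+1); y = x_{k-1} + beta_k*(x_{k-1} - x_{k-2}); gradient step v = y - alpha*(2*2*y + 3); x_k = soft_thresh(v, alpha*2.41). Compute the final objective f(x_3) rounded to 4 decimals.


FISTA on f(x) = 2*x^2 + 3*x + 2.41*|x|
L = 4, alpha = 0.108
Iteration 1: beta = 0.0, y = -3.7068 + 0.0*(-3.7068 + 3.7068) = -3.7068
  grad(y) = -11.8272, v = y - alpha*grad = -2.4295
  prox(v) = soft_thresh(-2.4295, 0.2603) = -2.1692
Iteration 2: beta = 0.3333, y = -2.1692 + 0.3333*(-2.1692 + 3.7068) = -1.6566
  grad(y) = -3.6266, v = y - alpha*grad = -1.265
  prox(v) = soft_thresh(-1.265, 0.2603) = -1.0047
Iteration 3: beta = 0.5, y = -1.0047 + 0.5*(-1.0047 + 2.1692) = -0.4224
  grad(y) = 1.3102, v = y - alpha*grad = -0.564
  prox(v) = soft_thresh(-0.564, 0.2603) = -0.3037
f(x_3) = 2*(-0.3037)^2 + 3*(-0.3037) + 2.41*|-0.3037| = 0.0053


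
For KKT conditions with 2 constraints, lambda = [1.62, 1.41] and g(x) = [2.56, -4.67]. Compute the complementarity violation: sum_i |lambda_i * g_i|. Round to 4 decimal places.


KKT complementary slackness check:
lambda_1 * g_1 = 1.62 * 2.56 = 4.1472
lambda_2 * g_2 = 1.41 * -4.67 = -6.5847
Total violation = 4.1472 + 6.5847 = 10.7319


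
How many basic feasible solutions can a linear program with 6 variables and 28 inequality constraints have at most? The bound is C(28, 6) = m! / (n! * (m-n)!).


Each vertex corresponds to some choice of n active constraints out of m, so the number of vertices is at most C(m, n) = m! / (n!(m-n)!).
m = 28, n = 6
Numerator: 28 * 27 * 26 * 25 * 24 * 23
Denominator: 6! = 720
C(28, 6) = 376740


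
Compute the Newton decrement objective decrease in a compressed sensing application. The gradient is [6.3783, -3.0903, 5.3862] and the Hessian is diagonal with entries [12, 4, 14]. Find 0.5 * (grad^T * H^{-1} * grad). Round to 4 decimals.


Step 1: H is diagonal, so H^(-1) * g = [0.5315, -0.7726, 0.3847].
Step 2: g^T H^(-1) g = sum_i g_i^2 / H_ii
  = (6.3783)^2/12 + (-3.0903)^2/4 + (5.3862)^2/14
  = 3.3902 + 2.3875 + 2.0722 = 7.8499
Step 3: Objective decrease = 0.5 * g^T H^(-1) g = 3.925


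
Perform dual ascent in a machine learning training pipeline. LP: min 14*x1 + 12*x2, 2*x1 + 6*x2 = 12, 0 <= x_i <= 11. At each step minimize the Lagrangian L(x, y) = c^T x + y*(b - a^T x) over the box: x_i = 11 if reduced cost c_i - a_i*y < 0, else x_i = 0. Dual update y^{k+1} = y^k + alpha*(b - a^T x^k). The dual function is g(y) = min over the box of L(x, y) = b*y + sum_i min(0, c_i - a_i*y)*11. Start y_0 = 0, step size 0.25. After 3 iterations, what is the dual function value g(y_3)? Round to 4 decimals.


Dual ascent for LP: min 14*x1 + 12*x2, 2*x1 + 6*x2 = 12, 0 <= x_i <= 11
Step 1: y^k = 0.0, reduced costs: (14.0, 12.0)
  x^k = (0.0, 0.0), subgradient = b - a^T x = 12.0
  y^{k+1} = 0.0 + 0.25*12.0 = 3.0
Step 2: y^k = 3.0, reduced costs: (8.0, -6.0)
  x^k = (0.0, 11.0), subgradient = b - a^T x = -54.0
  y^{k+1} = 3.0 + 0.25*-54.0 = -10.5
Step 3: y^k = -10.5, reduced costs: (35.0, 75.0)
  x^k = (0.0, 0.0), subgradient = b - a^T x = 12.0
  y^{k+1} = -10.5 + 0.25*12.0 = -7.5
Dual objective at y_3 = -7.5: reduced costs (29.0, 57.0), box minimizer x = (0.0, 0.0)
g(y_3) = b*y + (c1 - a1*y)*x1 + (c2 - a2*y)*x2 = 12*(-7.5) + 29.0*0.0 + 57.0*0.0 = -90.0 + 0.0 + 0.0 = -90.0


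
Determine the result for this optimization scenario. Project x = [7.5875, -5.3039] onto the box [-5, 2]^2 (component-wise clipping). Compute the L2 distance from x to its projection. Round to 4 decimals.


Project each component onto [-5, 2].
clip(7.5875) = 2.0, clip(-5.3039) = -5.0
Projection = [2.0, -5.0]
Squared diffs: [31.2202, 0.0924]
Distance = sqrt(31.3126) = 5.5958


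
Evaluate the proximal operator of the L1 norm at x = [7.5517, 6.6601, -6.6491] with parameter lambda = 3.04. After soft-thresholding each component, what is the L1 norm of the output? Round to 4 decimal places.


Soft-thresholding with lambda = 3.04:
prox(7.5517) = sign(7.5517)*max(|7.5517| - 3.04, 0) = 4.5117
prox(6.6601) = sign(6.6601)*max(|6.6601| - 3.04, 0) = 3.6201
prox(-6.6491) = sign(-6.6491)*max(|-6.6491| - 3.04, 0) = -3.6091
prox(x) = [4.5117, 3.6201, -3.6091]
||prox(x)||_1 = 4.5117 + 3.6201 + 3.6091 = 11.7409


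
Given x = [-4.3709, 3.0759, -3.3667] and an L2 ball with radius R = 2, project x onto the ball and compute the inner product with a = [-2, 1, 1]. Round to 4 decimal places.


Step 1: Compute ||x|| (intermediates to 6 decimals).
||x|| = sqrt((-4.3709)^2 + 3.0759^2 + (-3.3667)^2) = 6.316692
Step 2: Project.
Since ||x|| > R, scale = R/||x|| = 2/6.316692 = 0.316621, proj(x) = scale * x
proj(x) = [-1.383919, 0.973895, -1.065968]
Step 3: Dot product.
a^T * proj(x) = -2*(-1.383919) + 1*0.973895 + 1*(-1.065968) = 2.6758


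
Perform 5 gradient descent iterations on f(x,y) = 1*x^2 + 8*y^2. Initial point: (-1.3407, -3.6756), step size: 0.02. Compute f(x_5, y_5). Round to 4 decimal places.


Gradient descent on f(x,y) = 1*x^2 + 8*y^2.
Starting point: (-1.3407, -3.6756), alpha = 0.02
Step 1: grad_x = 2*1*-1.3407 = -2.6814, grad_y = 2*8*-3.6756 = -58.8096
  x_1 = -1.3407 - 0.02*-2.6814 = -1.2871
  y_1 = -3.6756 - 0.02*-58.8096 = -2.4994
Step 2: grad_x = 2*1*-1.2871 = -2.5741, grad_y = 2*8*-2.4994 = -39.9905
  x_2 = -1.2871 - 0.02*-2.5741 = -1.2356
  y_2 = -2.4994 - 0.02*-39.9905 = -1.6996
Step 3: grad_x = 2*1*-1.2356 = -2.4712, grad_y = 2*8*-1.6996 = -27.1936
  x_3 = -1.2356 - 0.02*-2.4712 = -1.1862
  y_3 = -1.6996 - 0.02*-27.1936 = -1.1557
Step 4: grad_x = 2*1*-1.1862 = -2.3723, grad_y = 2*8*-1.1557 = -18.4916
  x_4 = -1.1862 - 0.02*-2.3723 = -1.1387
  y_4 = -1.1557 - 0.02*-18.4916 = -0.7859
Step 5: grad_x = 2*1*-1.1387 = -2.2774, grad_y = 2*8*-0.7859 = -12.5743
  x_5 = -1.1387 - 0.02*-2.2774 = -1.0932
  y_5 = -0.7859 - 0.02*-12.5743 = -0.5344
f(-1.0932, -0.5344) = 1*(-1.0932)^2 + 8*(-0.5344)^2 = 3.4798


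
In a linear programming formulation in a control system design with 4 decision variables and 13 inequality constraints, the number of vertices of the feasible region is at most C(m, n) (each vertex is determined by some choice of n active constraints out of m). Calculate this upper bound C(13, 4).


Each vertex corresponds to some choice of n active constraints out of m, so the number of vertices is at most C(m, n) = m! / (n!(m-n)!).
m = 13, n = 4
Numerator: 13 * 12 * 11 * 10
Denominator: 4! = 24
C(13, 4) = 715


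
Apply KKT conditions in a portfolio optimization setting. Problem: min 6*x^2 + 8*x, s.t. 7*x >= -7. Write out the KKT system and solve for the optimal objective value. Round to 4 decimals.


Step 1: Try lambda = 0 (constraint inactive).
Stationarity: 2*6*x + 8 = 0
x* = -8/(2*6) = -2/3 = -0.6667 (rounded; the exact value -2/3 is used below)
Check constraint: 7*-0.6667 = -4.6669 >= -7 -- satisfied.
Step 2: Compute optimal value.
f(x*) = 6*(-2/3)^2 + 8*(-2/3) = -2.6667


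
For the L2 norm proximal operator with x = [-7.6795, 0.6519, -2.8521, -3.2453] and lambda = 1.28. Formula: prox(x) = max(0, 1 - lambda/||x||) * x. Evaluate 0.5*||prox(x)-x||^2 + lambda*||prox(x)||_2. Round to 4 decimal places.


Step 1: Compute ||x||.
||x|| = 8.8355
Step 2: Compute scaling factor.
scale = max(0, 1 - 1.28/8.8355) = 0.8551
Step 3: prox(x) = [-6.567, 0.5575, -2.4389, -2.7752]
||prox(x)|| = 7.5555
Step 4: Proximal objective.
0.5*||prox-x||^2 = 0.8192
lambda*||prox|| = 9.671
Total = 10.4902
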